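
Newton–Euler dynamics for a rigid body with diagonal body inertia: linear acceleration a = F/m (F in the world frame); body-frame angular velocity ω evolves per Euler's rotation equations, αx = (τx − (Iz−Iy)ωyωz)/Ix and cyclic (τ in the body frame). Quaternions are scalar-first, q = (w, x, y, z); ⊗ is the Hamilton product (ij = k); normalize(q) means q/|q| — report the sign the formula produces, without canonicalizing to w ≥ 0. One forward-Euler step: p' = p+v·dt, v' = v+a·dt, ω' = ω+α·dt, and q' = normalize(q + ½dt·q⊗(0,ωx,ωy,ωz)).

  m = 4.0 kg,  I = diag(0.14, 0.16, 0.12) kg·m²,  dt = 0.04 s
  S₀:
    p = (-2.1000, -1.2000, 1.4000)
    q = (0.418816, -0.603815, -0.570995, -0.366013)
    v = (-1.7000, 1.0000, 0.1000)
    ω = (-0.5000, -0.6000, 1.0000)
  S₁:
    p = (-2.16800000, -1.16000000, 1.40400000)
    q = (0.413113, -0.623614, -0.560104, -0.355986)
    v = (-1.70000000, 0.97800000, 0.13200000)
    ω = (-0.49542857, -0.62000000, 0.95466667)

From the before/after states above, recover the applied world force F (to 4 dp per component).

Δv = v₁−v₀ = (0.00000000, -0.02200000, 0.03200000)
F = m·Δv/dt = (0.0000, -2.2000, 3.2000)

F = (0.0000, -2.2000, 3.2000)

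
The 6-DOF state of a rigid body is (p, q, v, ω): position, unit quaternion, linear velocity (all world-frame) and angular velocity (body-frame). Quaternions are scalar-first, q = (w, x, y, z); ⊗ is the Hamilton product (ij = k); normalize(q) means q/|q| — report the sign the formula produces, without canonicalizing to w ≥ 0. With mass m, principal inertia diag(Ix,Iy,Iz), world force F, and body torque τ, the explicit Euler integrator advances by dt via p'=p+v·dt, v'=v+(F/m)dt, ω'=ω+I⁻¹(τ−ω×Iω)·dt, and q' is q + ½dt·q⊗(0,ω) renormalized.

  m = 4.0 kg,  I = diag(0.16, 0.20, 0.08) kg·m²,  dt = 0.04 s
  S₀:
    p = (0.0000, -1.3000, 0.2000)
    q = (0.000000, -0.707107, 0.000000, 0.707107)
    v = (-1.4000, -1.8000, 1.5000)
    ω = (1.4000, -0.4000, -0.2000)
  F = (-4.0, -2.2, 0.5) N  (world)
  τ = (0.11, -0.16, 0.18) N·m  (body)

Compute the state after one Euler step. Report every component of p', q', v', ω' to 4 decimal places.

p' = (-0.0560, -1.3720, 0.2600)
q' = (0.0226, -0.7011, 0.0170, 0.7125)
v' = (-1.4400, -1.8220, 1.5050)
ω' = (1.4299, -0.4275, -0.0988)

p' = p + v·dt = (-0.0560, -1.3720, 0.2600)
new velocity v' = (-1.4400, -1.8220, 1.5050)
angular accel α = (0.7475, -0.6880, 2.5300)
ω' = ω + α·dt = (1.4299, -0.4275, -0.0988)
Hamilton product q⊗(0,ω) = (1.1313712, 0.2828428, 0.8485284, 0.2828428)
updated quaternion q' = (0.0226, -0.7011, 0.0170, 0.7125)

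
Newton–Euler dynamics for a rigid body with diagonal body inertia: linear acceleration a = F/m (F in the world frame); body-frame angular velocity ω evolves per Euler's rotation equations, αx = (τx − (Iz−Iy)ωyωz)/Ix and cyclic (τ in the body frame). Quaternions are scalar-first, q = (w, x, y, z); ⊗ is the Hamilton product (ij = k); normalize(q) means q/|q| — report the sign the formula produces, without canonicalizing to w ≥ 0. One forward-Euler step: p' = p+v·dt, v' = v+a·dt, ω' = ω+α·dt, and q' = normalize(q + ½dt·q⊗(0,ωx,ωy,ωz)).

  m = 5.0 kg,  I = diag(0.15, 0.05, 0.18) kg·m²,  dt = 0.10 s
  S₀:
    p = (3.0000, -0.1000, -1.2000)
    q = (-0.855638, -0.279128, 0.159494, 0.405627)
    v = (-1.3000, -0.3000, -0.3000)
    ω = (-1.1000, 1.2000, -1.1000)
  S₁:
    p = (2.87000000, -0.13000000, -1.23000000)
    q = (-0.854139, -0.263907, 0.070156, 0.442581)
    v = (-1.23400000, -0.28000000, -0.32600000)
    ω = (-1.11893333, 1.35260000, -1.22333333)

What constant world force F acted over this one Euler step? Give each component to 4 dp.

velocity change Δv = (0.06600000, 0.02000000, -0.02600000)
F = m·Δv/dt = (3.3000, 1.0000, -1.3000)

F = (3.3000, 1.0000, -1.3000)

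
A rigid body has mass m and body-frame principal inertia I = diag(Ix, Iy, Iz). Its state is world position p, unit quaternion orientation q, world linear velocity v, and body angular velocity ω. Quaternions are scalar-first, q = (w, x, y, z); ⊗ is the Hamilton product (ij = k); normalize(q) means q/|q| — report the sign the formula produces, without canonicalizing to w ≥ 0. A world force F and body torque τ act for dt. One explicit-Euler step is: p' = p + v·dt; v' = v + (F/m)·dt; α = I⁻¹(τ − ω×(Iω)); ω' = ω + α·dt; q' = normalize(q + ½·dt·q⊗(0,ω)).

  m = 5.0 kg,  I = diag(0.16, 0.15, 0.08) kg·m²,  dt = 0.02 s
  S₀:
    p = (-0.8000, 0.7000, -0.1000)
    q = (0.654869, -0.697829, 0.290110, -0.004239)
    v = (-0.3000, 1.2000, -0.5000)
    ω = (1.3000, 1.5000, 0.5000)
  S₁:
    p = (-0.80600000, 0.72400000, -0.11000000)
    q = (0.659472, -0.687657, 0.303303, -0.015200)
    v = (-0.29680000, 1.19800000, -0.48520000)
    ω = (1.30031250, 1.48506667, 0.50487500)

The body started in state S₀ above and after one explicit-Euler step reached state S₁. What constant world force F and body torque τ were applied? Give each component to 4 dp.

F = (0.8000, -0.5000, 3.7000)
τ = (-0.0500, -0.0600, 0.0000)

Δv = v₁−v₀ = (0.00320000, -0.00200000, 0.01480000)
applied force F = (0.8000, -0.5000, 3.7000)
ω₁ − ω₀ = (0.00031250, -0.01493333, 0.00487500)
gyro term ω₀×Iω₀ = (-0.0525, 0.0520, -0.0195)
applied torque τ = (-0.0500, -0.0600, 0.0000)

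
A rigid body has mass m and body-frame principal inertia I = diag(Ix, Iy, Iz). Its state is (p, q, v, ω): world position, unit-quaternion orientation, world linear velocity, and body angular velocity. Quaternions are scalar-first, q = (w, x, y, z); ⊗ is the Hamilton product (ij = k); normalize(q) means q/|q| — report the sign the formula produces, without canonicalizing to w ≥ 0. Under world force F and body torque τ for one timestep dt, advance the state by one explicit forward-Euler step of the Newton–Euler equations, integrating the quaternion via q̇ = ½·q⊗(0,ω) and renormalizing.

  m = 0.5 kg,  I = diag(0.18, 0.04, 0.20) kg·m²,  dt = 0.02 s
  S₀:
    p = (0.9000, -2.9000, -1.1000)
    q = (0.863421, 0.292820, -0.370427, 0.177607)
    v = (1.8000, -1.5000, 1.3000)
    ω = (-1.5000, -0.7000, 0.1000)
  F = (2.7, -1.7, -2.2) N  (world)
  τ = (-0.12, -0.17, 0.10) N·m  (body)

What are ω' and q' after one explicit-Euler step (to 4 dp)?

(τ − ω×Iω)/I = (-0.6044, -4.3250, 1.2350)
ω' = ω + α·dt = (-1.5121, -0.7865, 0.1247)
q⊗(0,ω) = (0.1621704, -1.2078493, -0.9000872, -0.6742724)
updated quaternion q' = (0.8649, 0.2807, -0.3794, 0.1708)

ω' = (-1.5121, -0.7865, 0.1247)
q' = (0.8649, 0.2807, -0.3794, 0.1708)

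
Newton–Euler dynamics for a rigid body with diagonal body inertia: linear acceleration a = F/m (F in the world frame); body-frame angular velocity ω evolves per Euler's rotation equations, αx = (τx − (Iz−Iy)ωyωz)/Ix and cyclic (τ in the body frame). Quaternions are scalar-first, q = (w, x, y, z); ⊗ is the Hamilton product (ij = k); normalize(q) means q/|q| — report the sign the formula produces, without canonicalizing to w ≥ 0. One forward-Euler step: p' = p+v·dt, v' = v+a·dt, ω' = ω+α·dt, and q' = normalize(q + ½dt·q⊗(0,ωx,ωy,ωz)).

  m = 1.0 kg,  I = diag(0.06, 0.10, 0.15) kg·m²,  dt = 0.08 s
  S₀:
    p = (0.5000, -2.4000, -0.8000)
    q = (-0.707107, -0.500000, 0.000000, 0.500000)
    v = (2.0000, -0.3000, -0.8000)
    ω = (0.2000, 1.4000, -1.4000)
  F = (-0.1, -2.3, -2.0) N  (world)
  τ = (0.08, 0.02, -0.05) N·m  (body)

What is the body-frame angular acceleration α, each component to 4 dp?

α = (2.9667, -0.0520, -0.4080)

precession coupling ω×(Iω) = (-0.0980, 0.0252, 0.0112)
α = I⁻¹(τ − ω×Iω) = (2.9667, -0.0520, -0.4080)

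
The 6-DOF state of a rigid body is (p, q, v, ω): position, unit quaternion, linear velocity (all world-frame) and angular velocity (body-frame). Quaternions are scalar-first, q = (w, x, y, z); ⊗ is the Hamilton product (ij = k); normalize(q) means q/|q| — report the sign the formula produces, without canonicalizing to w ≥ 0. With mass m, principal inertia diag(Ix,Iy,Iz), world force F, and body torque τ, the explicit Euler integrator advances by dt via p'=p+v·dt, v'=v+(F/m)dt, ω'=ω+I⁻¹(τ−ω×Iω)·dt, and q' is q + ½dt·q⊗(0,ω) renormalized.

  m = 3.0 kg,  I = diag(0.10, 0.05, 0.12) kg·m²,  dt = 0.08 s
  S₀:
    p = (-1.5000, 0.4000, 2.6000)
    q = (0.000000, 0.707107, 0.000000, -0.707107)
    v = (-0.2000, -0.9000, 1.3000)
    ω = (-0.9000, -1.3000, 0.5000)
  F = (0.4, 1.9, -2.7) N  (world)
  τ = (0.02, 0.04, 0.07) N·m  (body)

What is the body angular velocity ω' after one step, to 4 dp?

(τ − ω×Iω)/I = (0.6550, 0.6200, 1.0708)
ω' = ω + α·dt = (-0.8476, -1.2504, 0.5857)

ω' = (-0.8476, -1.2504, 0.5857)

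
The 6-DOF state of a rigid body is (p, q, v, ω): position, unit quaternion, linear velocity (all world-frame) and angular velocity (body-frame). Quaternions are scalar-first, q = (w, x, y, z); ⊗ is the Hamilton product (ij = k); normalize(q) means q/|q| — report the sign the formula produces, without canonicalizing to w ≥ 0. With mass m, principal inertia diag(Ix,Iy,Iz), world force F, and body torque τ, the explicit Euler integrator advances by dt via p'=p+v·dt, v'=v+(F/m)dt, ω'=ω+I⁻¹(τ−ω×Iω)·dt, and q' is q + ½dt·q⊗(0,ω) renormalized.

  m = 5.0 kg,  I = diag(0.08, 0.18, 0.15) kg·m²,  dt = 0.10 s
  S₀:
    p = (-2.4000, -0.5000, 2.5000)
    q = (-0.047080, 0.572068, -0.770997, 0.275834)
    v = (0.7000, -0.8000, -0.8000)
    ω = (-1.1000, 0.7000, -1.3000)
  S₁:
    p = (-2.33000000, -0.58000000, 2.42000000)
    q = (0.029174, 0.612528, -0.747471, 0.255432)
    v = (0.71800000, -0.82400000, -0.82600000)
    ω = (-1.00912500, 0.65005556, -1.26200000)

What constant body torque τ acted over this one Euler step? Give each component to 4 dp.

τ = (0.1000, -0.1900, -0.0200)

rate change Δω = (0.09087500, -0.04994444, 0.03800000)
applied torque τ = (0.1000, -0.1900, -0.0200)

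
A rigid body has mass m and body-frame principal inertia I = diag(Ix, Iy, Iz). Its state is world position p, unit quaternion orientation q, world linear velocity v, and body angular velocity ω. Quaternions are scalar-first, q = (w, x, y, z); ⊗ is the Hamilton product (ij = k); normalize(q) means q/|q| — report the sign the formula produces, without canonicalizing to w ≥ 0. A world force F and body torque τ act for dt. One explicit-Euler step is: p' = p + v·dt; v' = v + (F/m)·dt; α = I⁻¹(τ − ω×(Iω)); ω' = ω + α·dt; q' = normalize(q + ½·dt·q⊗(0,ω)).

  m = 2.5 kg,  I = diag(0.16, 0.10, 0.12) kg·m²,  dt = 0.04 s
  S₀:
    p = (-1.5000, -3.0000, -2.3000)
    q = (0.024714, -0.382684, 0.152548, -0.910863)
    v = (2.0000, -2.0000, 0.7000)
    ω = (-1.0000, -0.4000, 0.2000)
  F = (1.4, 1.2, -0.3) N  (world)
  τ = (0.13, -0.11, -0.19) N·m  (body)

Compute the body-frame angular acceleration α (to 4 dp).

gyro term ω×Iω = (-0.0016, -0.0080, -0.0240)
(τ − ω×Iω)/I = (0.8225, -1.0200, -1.3833)

α = (0.8225, -1.0200, -1.3833)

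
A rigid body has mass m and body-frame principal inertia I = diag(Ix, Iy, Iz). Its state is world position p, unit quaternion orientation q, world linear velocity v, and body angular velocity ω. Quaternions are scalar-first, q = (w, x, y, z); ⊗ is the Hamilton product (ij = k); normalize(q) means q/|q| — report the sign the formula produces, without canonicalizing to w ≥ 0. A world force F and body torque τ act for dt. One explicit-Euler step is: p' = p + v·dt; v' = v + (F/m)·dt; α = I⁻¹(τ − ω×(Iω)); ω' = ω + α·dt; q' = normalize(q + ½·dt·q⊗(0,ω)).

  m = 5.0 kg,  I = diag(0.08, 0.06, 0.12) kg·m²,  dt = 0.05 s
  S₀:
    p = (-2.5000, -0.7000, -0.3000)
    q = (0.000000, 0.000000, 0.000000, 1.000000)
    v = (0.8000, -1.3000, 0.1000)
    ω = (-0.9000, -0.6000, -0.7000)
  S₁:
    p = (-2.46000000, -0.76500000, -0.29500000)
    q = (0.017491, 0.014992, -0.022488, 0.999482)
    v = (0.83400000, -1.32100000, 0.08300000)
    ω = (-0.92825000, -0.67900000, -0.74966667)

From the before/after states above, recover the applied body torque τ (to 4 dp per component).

rate change Δω = (-0.02825000, -0.07900000, -0.04966667)
I·α + gyro = (-0.0200, -0.1200, -0.1300)

τ = (-0.0200, -0.1200, -0.1300)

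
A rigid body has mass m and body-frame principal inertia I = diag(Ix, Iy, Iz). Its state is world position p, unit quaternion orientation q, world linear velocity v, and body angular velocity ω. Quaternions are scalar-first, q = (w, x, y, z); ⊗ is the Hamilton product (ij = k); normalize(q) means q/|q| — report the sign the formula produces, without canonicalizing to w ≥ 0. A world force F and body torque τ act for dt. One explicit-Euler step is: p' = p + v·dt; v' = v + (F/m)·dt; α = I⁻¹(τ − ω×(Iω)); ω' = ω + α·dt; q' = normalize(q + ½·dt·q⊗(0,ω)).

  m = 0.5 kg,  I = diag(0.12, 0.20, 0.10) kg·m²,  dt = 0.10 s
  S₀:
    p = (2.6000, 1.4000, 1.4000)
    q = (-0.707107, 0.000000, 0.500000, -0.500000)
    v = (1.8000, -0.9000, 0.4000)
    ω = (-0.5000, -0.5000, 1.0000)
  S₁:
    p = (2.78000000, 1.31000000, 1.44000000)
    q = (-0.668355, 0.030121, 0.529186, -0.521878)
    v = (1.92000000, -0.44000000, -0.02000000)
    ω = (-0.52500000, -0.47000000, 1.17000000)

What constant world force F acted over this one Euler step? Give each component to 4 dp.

v₁ − v₀ = (0.12000000, 0.46000000, -0.42000000)
applied force F = (0.6000, 2.3000, -2.1000)

F = (0.6000, 2.3000, -2.1000)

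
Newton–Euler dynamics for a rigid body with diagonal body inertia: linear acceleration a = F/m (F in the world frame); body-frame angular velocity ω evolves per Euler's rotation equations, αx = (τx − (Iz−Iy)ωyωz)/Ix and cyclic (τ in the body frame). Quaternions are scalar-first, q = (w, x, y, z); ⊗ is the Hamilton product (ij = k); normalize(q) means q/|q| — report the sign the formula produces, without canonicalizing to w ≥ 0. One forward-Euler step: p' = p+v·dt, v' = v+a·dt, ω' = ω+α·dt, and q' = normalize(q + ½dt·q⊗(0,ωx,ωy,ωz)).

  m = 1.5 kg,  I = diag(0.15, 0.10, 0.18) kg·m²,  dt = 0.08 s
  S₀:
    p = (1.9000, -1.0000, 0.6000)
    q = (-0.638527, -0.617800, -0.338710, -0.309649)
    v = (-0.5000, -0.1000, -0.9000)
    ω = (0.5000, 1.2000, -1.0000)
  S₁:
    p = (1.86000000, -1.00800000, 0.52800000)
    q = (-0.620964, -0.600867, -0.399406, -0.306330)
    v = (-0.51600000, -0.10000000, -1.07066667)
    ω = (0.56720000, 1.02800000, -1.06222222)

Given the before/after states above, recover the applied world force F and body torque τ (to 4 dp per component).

F = (-0.3000, 0.0000, -3.2000)
τ = (0.0300, -0.2000, -0.1700)

velocity change Δv = (-0.01600000, 0.00000000, -0.17066667)
applied force F = (-0.3000, 0.0000, -3.2000)
ω₁ − ω₀ = (0.06720000, -0.17200000, -0.06222222)
ω₀×(Iω₀) = (-0.0960, 0.0150, -0.0300)
applied torque τ = (0.0300, -0.2000, -0.1700)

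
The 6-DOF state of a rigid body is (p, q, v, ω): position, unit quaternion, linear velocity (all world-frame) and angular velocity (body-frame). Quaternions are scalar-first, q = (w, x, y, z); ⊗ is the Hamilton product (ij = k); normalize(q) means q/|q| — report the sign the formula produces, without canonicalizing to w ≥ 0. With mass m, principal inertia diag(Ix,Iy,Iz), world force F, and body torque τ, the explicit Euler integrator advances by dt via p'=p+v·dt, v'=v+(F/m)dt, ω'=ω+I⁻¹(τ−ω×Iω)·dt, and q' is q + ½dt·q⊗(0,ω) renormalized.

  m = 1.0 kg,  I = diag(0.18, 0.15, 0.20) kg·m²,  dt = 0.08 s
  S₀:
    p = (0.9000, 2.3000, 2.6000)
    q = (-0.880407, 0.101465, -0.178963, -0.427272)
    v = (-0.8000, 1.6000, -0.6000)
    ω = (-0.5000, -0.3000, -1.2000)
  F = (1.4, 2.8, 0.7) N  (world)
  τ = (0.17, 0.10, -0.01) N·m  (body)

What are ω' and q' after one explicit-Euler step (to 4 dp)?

α = I⁻¹(τ − ω×Iω) = (0.8444, 0.7467, -0.0275)
new body rate ω' = (-0.4324, -0.2403, -1.2022)
Hamilton product q⊗(0,ω) = (-0.5156828, 0.5267775, 0.5995161, 0.9365674)
q + ½dt·q⊗(0,ω), renormalized = (-0.8998, 0.1224, -0.1548, -0.3893)

ω' = (-0.4324, -0.2403, -1.2022)
q' = (-0.8998, 0.1224, -0.1548, -0.3893)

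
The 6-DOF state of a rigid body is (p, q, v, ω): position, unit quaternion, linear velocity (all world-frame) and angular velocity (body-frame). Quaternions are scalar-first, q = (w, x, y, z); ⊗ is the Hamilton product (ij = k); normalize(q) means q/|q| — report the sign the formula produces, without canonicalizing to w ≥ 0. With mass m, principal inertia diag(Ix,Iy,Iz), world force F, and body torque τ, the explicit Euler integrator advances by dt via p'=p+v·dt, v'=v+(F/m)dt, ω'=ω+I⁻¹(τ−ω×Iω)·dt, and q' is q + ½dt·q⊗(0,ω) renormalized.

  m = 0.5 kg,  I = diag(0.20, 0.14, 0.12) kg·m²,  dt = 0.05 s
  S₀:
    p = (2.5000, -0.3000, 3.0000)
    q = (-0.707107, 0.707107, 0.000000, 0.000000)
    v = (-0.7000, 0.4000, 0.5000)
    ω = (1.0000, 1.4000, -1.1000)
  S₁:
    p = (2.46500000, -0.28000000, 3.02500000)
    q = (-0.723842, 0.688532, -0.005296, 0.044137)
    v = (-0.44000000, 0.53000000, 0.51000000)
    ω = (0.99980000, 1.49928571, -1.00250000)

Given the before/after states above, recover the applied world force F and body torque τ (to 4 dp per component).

Δω = ω₁−ω₀ = (-0.00020000, 0.09928571, 0.09750000)
gyro term ω₀×Iω₀ = (0.0308, -0.0880, -0.0840)
I·α + gyro = (0.0300, 0.1900, 0.1500)
Δv = v₁−v₀ = (0.26000000, 0.13000000, 0.01000000)
m·(v₁−v₀)/dt = (2.6000, 1.3000, 0.1000)

F = (2.6000, 1.3000, 0.1000)
τ = (0.0300, 0.1900, 0.1500)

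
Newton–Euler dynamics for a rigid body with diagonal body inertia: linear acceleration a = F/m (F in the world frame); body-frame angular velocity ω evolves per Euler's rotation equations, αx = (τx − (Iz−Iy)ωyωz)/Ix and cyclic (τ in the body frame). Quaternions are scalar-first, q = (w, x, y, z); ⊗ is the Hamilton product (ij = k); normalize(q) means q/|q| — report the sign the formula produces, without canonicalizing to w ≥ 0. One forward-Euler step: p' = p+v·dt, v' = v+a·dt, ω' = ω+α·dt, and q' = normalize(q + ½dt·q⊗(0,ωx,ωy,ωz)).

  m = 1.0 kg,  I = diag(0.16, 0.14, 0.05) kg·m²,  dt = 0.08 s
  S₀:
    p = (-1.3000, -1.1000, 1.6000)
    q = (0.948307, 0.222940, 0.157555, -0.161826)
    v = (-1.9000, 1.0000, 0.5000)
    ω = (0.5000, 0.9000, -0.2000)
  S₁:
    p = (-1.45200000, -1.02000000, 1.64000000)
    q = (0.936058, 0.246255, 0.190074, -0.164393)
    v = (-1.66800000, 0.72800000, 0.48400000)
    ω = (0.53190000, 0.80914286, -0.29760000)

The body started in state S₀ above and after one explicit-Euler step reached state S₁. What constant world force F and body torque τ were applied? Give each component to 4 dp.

Δv = v₁−v₀ = (0.23200000, -0.27200000, -0.01600000)
m·(v₁−v₀)/dt = (2.9000, -3.4000, -0.2000)
Δω = ω₁−ω₀ = (0.03190000, -0.09085714, -0.09760000)
ω₀×(Iω₀) = (0.0162, -0.0110, -0.0090)
τ = I·(Δω/dt) + ω₀×(Iω₀) = (0.0800, -0.1700, -0.0700)

F = (2.9000, -3.4000, -0.2000)
τ = (0.0800, -0.1700, -0.0700)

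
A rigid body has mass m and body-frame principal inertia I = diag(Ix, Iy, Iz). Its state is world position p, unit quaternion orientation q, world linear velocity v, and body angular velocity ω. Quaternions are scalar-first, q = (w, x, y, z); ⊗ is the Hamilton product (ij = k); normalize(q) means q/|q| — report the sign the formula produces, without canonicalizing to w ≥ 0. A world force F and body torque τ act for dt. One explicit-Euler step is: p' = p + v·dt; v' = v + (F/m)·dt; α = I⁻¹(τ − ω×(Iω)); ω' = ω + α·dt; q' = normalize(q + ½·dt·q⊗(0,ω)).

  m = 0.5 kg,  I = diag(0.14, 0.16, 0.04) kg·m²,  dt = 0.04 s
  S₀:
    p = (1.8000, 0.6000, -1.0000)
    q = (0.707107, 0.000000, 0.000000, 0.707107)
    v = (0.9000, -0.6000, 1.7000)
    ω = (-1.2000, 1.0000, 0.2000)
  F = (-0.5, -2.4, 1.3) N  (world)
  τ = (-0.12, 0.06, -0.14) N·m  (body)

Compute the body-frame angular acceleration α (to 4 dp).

precession coupling ω×(Iω) = (-0.0240, -0.0240, -0.0240)
(τ − ω×Iω)/I = (-0.6857, 0.5250, -2.9000)

α = (-0.6857, 0.5250, -2.9000)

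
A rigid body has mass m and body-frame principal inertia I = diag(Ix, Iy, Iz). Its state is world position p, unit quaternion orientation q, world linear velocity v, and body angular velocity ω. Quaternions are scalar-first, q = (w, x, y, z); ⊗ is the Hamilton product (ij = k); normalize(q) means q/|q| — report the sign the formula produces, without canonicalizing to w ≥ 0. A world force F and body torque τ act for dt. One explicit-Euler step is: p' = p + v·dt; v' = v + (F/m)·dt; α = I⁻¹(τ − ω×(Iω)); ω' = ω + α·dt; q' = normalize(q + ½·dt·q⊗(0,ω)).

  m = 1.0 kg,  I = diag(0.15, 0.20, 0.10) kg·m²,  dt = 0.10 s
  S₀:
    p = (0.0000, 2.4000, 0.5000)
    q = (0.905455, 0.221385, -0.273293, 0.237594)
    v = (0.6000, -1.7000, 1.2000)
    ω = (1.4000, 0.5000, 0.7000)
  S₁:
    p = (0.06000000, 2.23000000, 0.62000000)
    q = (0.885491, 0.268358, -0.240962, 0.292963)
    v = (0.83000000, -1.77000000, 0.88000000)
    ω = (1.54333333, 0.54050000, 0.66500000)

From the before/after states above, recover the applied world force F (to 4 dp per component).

F = (2.3000, -0.7000, -3.2000)

Δv = v₁−v₀ = (0.23000000, -0.07000000, -0.32000000)
F = m·Δv/dt = (2.3000, -0.7000, -3.2000)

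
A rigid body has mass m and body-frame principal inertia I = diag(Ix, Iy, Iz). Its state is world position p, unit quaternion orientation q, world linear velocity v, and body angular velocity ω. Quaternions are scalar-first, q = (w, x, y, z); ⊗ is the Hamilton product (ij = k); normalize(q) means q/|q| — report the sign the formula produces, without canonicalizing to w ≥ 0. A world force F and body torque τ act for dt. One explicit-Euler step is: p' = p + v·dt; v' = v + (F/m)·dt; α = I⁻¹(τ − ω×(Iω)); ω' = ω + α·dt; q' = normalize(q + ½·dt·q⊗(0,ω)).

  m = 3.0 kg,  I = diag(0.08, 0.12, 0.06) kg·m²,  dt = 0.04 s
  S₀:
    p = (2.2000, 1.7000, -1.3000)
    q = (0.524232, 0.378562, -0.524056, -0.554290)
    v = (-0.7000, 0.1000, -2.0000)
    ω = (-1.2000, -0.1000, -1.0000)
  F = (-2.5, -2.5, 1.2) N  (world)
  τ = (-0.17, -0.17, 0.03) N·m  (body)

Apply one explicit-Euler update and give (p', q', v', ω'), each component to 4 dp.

p' = (2.1720, 1.7040, -1.3800)
q' = (0.5209, 0.3752, -0.5040, -0.5778)
v' = (-0.7333, 0.0667, -1.9840)
ω' = (-1.2820, -0.1647, -0.9832)

precession coupling ω×(Iω) = (-0.0060, 0.0240, 0.0048)
(τ − ω×Iω)/I = (-2.0500, -1.6167, 0.4200)
new body rate ω' = (-1.2820, -0.1647, -0.9832)
2q̇ = q⊗(0,ω) = (-0.1524212, -0.1604514, 0.9912868, -1.1909554)
q + ½dt·q⊗(0,ω), renormalized = (0.5209, 0.3752, -0.5040, -0.5778)
a = (-0.8333, -0.8333, 0.4000)
new position p' = (2.1720, 1.7040, -1.3800)
v + (F/m)dt = (-0.7333, 0.0667, -1.9840)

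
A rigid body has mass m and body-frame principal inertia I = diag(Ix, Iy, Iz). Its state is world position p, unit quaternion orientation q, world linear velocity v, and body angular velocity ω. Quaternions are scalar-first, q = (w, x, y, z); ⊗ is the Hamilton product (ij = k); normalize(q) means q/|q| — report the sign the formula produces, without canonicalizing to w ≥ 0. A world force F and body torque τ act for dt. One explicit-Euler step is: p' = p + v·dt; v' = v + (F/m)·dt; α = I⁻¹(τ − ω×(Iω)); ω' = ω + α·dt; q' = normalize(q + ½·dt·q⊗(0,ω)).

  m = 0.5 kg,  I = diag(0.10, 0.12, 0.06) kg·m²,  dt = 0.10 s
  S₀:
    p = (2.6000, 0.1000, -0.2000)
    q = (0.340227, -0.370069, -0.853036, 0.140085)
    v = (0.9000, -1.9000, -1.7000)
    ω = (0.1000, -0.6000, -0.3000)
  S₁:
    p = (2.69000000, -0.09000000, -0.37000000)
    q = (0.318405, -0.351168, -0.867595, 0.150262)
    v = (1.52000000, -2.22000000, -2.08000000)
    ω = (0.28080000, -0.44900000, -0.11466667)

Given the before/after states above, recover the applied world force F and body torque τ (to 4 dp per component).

Δω = ω₁−ω₀ = (0.18080000, 0.15100000, 0.18533333)
applied torque τ = (0.1700, 0.1800, 0.1100)
v₁ − v₀ = (0.62000000, -0.32000000, -0.38000000)
m·(v₁−v₀)/dt = (3.1000, -1.6000, -1.9000)

F = (3.1000, -1.6000, -1.9000)
τ = (0.1700, 0.1800, 0.1100)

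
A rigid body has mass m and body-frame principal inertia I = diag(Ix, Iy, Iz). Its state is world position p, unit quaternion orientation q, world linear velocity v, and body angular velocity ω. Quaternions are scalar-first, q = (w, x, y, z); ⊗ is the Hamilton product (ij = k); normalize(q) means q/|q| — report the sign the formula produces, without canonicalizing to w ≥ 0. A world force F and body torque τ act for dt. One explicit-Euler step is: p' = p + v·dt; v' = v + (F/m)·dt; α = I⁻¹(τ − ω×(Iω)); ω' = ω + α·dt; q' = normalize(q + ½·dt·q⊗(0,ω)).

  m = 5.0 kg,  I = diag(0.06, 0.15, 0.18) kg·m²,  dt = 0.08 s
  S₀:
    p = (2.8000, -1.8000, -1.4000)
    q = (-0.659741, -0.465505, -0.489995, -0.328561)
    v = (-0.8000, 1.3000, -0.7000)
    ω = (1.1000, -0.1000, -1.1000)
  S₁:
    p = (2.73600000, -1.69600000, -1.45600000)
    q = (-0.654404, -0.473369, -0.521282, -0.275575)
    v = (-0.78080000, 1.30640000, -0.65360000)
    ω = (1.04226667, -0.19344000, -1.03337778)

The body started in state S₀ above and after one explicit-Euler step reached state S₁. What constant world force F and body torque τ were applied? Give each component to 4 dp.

F = (1.2000, 0.4000, 2.9000)
τ = (-0.0400, -0.0300, 0.1400)

Δω = ω₁−ω₀ = (-0.05773333, -0.09344000, 0.06662222)
gyro term ω₀×Iω₀ = (0.0033, 0.1452, -0.0099)
I·α + gyro = (-0.0400, -0.0300, 0.1400)
velocity change Δv = (0.01920000, 0.00640000, 0.04640000)
m·(v₁−v₀)/dt = (1.2000, 0.4000, 2.9000)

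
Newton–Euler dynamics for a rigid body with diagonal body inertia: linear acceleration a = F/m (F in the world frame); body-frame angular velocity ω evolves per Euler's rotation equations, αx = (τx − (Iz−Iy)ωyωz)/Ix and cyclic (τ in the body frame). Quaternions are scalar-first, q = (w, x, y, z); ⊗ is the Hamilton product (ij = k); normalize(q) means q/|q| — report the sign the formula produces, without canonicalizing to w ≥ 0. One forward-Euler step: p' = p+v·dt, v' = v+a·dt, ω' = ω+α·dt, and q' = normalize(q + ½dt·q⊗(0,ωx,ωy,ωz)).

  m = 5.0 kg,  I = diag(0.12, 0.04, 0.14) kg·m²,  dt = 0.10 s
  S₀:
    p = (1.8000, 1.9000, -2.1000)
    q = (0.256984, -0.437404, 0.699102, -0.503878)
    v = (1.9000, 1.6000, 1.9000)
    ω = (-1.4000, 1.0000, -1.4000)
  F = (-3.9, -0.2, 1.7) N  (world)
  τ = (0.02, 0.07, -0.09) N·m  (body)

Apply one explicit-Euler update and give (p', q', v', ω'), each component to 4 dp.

p' = (1.9900, 2.0600, -1.9100)
q' = (0.1552, -0.4762, 0.7122, -0.4918)
v' = (1.8220, 1.5960, 1.9340)
ω' = (-1.2667, 1.2730, -1.5443)

angular accel α = (1.3333, 2.7300, -1.4429)
ω' = ω + α·dt = (-1.2667, 1.2730, -1.5443)
2q̇ = q⊗(0,ω) = (-2.0168968, -0.8346424, 0.3500476, 0.1815612)
q' = normalize(q + ½dt·q⊗(0,ω)) = (0.1552, -0.4762, 0.7122, -0.4918)
linear accel F/m = (-0.7800, -0.0400, 0.3400)
p + v·dt = (1.9900, 2.0600, -1.9100)
v' = v + a·dt = (1.8220, 1.5960, 1.9340)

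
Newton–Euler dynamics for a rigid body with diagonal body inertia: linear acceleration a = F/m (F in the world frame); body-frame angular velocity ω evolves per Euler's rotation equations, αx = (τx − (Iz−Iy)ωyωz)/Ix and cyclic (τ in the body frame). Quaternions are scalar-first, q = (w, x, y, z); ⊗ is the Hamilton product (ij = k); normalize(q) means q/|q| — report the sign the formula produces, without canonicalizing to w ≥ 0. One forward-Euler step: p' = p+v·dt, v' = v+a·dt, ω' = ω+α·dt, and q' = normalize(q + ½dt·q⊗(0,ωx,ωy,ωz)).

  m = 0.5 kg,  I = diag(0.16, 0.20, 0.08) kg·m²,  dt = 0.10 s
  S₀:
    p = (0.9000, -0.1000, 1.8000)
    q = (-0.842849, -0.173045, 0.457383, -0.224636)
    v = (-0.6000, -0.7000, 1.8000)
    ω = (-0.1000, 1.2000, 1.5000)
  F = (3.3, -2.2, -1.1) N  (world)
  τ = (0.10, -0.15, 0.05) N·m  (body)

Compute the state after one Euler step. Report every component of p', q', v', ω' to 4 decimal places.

a = (6.6000, -4.4000, -2.2000)
p' = p + v·dt = (0.8400, -0.1700, 1.9800)
v + (F/m)dt = (0.0600, -1.1400, 1.5800)
α = I⁻¹(τ − ω×Iω) = (1.9750, -0.6900, 0.6850)
ω + α·dt = (0.0975, 1.1310, 1.5685)
2q̇ = q⊗(0,ω) = (-0.2292101, 1.0399226, -0.7293877, -1.4261892)
q + ½dt·q⊗(0,ω), renormalized = (-0.8504, -0.1205, 0.4190, -0.2946)

p' = (0.8400, -0.1700, 1.9800)
q' = (-0.8504, -0.1205, 0.4190, -0.2946)
v' = (0.0600, -1.1400, 1.5800)
ω' = (0.0975, 1.1310, 1.5685)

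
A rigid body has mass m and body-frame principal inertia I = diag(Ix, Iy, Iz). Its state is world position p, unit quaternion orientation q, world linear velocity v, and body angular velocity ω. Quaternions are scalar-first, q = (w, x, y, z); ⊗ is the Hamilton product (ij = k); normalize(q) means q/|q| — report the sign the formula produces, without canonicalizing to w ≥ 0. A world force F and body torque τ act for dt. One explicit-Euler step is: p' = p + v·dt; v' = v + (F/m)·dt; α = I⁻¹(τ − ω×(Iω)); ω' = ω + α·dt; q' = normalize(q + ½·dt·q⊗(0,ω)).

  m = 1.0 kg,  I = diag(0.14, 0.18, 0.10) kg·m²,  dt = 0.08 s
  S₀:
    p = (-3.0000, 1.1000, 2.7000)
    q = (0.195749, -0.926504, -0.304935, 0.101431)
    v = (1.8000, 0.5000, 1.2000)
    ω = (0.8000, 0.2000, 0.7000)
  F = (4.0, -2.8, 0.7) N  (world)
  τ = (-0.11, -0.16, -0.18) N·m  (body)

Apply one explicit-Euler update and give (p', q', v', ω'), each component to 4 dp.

new position p' = (-2.8560, 1.1400, 2.7960)
v' = v + a·dt = (2.1200, 0.2760, 1.2560)
gyro term ω×Iω = (-0.0112, 0.0224, 0.0064)
α = I⁻¹(τ − ω×Iω) = (-0.7057, -1.0133, -1.8640)
new body rate ω' = (0.7435, 0.1189, 0.5509)
Hamilton product q⊗(0,ω) = (0.7311885, -0.0771415, 0.7688474, 0.1956715)
q + ½dt·q⊗(0,ω), renormalized = (0.2248, -0.9287, -0.2739, 0.1092)

p' = (-2.8560, 1.1400, 2.7960)
q' = (0.2248, -0.9287, -0.2739, 0.1092)
v' = (2.1200, 0.2760, 1.2560)
ω' = (0.7435, 0.1189, 0.5509)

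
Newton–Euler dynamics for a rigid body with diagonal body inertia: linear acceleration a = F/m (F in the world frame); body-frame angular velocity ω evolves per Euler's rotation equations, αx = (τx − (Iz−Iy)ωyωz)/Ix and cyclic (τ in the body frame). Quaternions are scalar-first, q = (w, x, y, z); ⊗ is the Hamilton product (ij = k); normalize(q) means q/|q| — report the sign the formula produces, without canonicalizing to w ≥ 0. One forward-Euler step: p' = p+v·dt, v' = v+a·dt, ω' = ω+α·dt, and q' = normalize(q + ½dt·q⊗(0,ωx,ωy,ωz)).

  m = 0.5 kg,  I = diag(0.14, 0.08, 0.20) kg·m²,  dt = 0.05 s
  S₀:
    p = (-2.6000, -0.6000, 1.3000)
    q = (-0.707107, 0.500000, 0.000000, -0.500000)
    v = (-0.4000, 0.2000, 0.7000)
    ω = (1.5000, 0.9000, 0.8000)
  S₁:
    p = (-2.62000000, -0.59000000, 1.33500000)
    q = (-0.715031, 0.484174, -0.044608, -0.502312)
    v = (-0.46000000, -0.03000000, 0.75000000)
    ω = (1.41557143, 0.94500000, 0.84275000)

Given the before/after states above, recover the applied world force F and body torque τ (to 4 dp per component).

v₁ − v₀ = (-0.06000000, -0.23000000, 0.05000000)
F = m·Δv/dt = (-0.6000, -2.3000, 0.5000)
rate change Δω = (-0.08442857, 0.04500000, 0.04275000)
gyro term ω₀×Iω₀ = (0.0864, -0.0720, -0.0810)
I·α + gyro = (-0.1500, 0.0000, 0.0900)

F = (-0.6000, -2.3000, 0.5000)
τ = (-0.1500, 0.0000, 0.0900)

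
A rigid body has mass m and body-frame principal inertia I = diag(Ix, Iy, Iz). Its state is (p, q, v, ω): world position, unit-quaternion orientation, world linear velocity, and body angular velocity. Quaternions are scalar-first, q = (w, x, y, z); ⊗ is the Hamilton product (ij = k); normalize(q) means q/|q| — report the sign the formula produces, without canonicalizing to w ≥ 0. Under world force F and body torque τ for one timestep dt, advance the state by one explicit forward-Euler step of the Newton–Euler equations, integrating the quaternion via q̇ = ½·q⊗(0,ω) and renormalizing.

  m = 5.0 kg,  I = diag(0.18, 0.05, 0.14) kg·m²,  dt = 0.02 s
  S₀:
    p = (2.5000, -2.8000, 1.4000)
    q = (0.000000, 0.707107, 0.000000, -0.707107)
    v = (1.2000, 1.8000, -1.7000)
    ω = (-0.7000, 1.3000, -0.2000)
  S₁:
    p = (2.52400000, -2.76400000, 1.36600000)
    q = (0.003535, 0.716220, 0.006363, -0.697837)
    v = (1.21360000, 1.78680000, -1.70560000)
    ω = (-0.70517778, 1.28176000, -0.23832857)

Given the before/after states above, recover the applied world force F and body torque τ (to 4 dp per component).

F = (3.4000, -3.3000, -1.4000)
τ = (-0.0700, -0.0400, -0.1500)

Δω = ω₁−ω₀ = (-0.00517778, -0.01824000, -0.03832857)
gyro term ω₀×Iω₀ = (-0.0234, 0.0056, 0.1183)
τ = I·(Δω/dt) + ω₀×(Iω₀) = (-0.0700, -0.0400, -0.1500)
v₁ − v₀ = (0.01360000, -0.01320000, -0.00560000)
m·(v₁−v₀)/dt = (3.4000, -3.3000, -1.4000)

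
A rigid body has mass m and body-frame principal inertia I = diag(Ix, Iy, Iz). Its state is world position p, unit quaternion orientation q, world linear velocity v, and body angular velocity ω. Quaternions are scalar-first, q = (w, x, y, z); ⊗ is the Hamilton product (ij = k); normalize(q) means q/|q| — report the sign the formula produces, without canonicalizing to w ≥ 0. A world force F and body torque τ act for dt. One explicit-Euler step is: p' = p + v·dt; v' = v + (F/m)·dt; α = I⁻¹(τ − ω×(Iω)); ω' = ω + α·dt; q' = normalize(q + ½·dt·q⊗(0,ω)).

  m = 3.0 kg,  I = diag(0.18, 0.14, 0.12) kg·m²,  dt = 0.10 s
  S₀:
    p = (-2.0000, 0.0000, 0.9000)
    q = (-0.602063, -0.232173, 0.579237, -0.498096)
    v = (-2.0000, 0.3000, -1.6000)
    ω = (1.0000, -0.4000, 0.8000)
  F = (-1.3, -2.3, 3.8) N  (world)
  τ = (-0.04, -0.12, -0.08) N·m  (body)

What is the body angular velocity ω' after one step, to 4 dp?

gyro term ω×Iω = (0.0064, 0.0480, 0.0160)
angular accel α = (-0.2578, -1.2000, -0.8000)
ω' = ω + α·dt = (0.9742, -0.5200, 0.7200)

ω' = (0.9742, -0.5200, 0.7200)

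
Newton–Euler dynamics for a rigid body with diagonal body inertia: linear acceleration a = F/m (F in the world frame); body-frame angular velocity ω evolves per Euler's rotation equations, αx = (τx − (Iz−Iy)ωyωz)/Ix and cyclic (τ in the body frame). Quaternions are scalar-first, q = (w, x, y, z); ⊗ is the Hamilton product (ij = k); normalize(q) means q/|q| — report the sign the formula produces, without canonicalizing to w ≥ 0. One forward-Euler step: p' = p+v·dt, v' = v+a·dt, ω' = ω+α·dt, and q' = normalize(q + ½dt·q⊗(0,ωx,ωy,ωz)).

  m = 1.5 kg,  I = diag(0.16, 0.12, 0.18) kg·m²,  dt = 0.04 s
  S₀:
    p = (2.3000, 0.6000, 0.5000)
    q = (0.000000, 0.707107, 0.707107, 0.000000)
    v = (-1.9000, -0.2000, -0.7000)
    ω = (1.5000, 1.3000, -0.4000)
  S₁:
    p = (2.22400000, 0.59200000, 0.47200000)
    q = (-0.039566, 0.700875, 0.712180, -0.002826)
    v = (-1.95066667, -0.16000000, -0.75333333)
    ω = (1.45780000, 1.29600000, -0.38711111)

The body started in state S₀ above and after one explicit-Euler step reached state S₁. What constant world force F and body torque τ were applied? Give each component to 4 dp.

F = (-1.9000, 1.5000, -2.0000)
τ = (-0.2000, 0.0000, -0.0200)

Δω = ω₁−ω₀ = (-0.04220000, -0.00400000, 0.01288889)
ω₀×(Iω₀) = (-0.0312, 0.0120, -0.0780)
applied torque τ = (-0.2000, 0.0000, -0.0200)
v₁ − v₀ = (-0.05066667, 0.04000000, -0.05333333)
applied force F = (-1.9000, 1.5000, -2.0000)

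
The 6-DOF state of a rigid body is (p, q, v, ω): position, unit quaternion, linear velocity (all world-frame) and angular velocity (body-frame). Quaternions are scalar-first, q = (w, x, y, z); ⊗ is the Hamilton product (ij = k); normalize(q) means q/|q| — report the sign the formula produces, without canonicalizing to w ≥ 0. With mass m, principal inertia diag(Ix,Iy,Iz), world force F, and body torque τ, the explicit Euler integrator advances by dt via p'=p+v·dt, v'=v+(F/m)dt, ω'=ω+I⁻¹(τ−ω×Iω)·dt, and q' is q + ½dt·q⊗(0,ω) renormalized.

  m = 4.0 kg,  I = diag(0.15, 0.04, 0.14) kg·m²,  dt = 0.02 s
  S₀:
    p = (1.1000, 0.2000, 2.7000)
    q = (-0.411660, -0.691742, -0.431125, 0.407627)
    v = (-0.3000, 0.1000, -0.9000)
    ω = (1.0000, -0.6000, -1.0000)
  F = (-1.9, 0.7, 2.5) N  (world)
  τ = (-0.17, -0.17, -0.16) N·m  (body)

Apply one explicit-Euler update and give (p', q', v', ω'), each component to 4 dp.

ω×(Iω) gyroscopic = (0.0600, -0.0100, 0.0660)
angular accel α = (-1.5333, -4.0000, -1.6143)
new body rate ω' = (0.9693, -0.6800, -1.0323)
Hamilton product q⊗(0,ω) = (0.8406940, 0.2640412, -0.0371190, 1.2578302)
q' = normalize(q + ½dt·q⊗(0,ω)) = (-0.4032, -0.6890, -0.4314, 0.4202)
a = F/m = (-0.4750, 0.1750, 0.6250)
new position p' = (1.0940, 0.2020, 2.6820)
v + (F/m)dt = (-0.3095, 0.1035, -0.8875)

p' = (1.0940, 0.2020, 2.6820)
q' = (-0.4032, -0.6890, -0.4314, 0.4202)
v' = (-0.3095, 0.1035, -0.8875)
ω' = (0.9693, -0.6800, -1.0323)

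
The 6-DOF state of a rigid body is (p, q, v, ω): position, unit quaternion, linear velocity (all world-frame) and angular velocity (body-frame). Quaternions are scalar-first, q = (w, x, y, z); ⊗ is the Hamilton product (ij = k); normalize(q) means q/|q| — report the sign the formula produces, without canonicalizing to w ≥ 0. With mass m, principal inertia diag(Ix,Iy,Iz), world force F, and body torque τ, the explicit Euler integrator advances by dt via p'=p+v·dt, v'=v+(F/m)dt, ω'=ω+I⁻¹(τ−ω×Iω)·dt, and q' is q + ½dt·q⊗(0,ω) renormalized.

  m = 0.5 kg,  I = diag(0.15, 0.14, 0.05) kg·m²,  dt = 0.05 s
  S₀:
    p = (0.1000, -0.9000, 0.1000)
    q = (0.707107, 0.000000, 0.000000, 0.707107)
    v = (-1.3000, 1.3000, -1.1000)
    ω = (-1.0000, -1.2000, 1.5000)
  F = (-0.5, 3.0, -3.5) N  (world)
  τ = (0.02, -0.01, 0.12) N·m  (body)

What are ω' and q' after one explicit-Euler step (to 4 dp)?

ω' = (-1.0473, -1.1500, 1.6320)
q' = (0.6796, 0.0035, -0.0388, 0.7326)

α = I⁻¹(τ − ω×Iω) = (-0.9467, 1.0000, 2.6400)
ω' = ω + α·dt = (-1.0473, -1.1500, 1.6320)
Hamilton product q⊗(0,ω) = (-1.0606605, 0.1414214, -1.5556354, 1.0606605)
updated quaternion q' = (0.6796, 0.0035, -0.0388, 0.7326)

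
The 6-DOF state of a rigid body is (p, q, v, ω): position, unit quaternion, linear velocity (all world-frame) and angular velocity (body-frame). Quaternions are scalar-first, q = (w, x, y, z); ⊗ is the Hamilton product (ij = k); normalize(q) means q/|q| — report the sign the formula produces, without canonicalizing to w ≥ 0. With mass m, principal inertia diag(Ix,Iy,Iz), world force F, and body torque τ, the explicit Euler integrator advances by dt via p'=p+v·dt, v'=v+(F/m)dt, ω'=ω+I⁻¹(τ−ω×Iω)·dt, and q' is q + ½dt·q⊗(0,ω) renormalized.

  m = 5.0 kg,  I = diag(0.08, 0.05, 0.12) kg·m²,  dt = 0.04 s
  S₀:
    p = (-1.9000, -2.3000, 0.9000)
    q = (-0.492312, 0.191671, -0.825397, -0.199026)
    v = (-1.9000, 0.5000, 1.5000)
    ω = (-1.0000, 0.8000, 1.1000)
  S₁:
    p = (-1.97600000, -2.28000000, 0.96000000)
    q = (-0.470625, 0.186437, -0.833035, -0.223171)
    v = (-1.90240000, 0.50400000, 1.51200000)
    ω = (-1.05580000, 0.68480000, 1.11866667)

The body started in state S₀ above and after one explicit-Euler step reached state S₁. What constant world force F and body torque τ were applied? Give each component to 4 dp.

Δv = v₁−v₀ = (-0.00240000, 0.00400000, 0.01200000)
m·(v₁−v₀)/dt = (-0.3000, 0.5000, 1.5000)
rate change Δω = (-0.05580000, -0.11520000, 0.01866667)
ω₀×(Iω₀) = (0.0616, 0.0440, 0.0240)
τ = I·(Δω/dt) + ω₀×(Iω₀) = (-0.0500, -0.1000, 0.0800)

F = (-0.3000, 0.5000, 1.5000)
τ = (-0.0500, -0.1000, 0.0800)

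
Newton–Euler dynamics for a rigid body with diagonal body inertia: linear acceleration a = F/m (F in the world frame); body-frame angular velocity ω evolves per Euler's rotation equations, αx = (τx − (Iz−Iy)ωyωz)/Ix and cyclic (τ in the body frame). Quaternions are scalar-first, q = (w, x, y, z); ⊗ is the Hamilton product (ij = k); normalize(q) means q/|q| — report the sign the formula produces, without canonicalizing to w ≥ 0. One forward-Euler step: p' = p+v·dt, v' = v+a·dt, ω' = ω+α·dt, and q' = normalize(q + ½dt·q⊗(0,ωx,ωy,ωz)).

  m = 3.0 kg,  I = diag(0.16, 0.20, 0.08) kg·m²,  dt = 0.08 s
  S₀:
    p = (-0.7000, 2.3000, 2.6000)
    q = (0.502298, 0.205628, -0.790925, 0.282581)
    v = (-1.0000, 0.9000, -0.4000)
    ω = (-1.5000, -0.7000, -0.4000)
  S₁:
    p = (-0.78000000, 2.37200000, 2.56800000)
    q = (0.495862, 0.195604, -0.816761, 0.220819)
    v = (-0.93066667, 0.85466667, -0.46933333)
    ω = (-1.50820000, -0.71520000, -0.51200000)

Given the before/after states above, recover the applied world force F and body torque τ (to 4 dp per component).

F = (2.6000, -1.7000, -2.6000)
τ = (-0.0500, 0.0100, -0.0700)

Δω = ω₁−ω₀ = (-0.00820000, -0.01520000, -0.11200000)
gyro term ω₀×Iω₀ = (-0.0336, 0.0480, 0.0420)
applied torque τ = (-0.0500, 0.0100, -0.0700)
velocity change Δv = (0.06933333, -0.04533333, -0.06933333)
F = m·Δv/dt = (2.6000, -1.7000, -2.6000)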